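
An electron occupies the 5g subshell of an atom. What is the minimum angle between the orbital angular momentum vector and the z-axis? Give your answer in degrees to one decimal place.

5g means n = 5, l = 4.
|L| = √(l(l+1)) ℏ = 2√5 ℏ.
The smallest angle corresponds to the largest L_z, i.e. m_l = l = 4, giving L_z = 4ℏ.
cos θ_min = 4/√20, so θ_min ≈ 26.6°.

θ_min ≈ 26.6°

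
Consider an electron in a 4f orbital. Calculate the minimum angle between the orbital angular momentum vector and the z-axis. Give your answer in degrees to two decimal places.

The 4f subshell has l = 3.
|L| = √(l(l+1)) ℏ = 2√3 ℏ.
The smallest angle corresponds to the largest L_z, i.e. m_l = l = 3, giving L_z = 3ℏ.
cos θ_min = 3/√12, so θ_min ≈ 30.00°.

θ_min ≈ 30.00°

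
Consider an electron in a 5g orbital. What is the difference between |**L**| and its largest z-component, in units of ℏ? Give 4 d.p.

|L| − L_z,max ≈ 0.4721ℏ

5g means n = 5, l = 4.
|L| = 2√5 ℏ ≈ 4.4721ℏ, while L_z,max = lℏ = 4ℏ.
The difference is (2√5 − 4)ℏ ≈ 0.4721ℏ.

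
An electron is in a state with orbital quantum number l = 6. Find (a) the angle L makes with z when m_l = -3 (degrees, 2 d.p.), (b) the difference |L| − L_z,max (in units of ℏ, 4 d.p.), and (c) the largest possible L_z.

θ(m_l=-3) ≈ 117.58°; |L|−L_z,max ≈ 0.4807ℏ; L_z,max = 6ℏ

For m_l = -3: cos θ = -3/√42, θ ≈ 117.58°.
|L| − L_z,max = (√42 − 6)ℏ ≈ 0.4807ℏ.
L_z,max = lℏ = 6ℏ.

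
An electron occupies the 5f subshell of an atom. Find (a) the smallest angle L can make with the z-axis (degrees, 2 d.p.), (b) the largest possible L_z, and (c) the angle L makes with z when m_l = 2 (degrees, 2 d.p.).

θ_min ≈ 30.00°; L_z,max = 3ℏ; θ(m_l=2) ≈ 54.74°

For 5f, l = 3.
cos θ_min = 3/√12, so θ_min ≈ 30.00°.
L_z,max = lℏ = 3ℏ.
For m_l = 2: cos θ = 2/√12, θ ≈ 54.74°.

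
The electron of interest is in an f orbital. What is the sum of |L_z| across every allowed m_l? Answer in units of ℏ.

An f state has l = 3.
m_l ∈ {-3, -2, -1, 0, 1, 2, 3}.
Σ|m_l| = 2(1+2+…+3) = 12.

Σ|L_z| = 12 ℏ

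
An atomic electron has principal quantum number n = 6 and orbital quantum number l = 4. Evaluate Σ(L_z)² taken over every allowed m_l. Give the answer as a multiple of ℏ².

m_l ∈ {-4, -3, -2, -1, 0, 1, 2, 3, 4}.
Summing m² from −4 to 4: Σ m_l² = 60.

Σ(L_z)² = 60 ℏ²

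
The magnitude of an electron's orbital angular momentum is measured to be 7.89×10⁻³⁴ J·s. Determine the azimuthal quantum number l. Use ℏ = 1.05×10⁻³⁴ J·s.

|L|/ℏ = (7.89×10⁻³⁴)/(1.05×10⁻³⁴) ≈ 7.514.
Set l(l+1) = 56.46; the integer solution is l = 7.

l = 7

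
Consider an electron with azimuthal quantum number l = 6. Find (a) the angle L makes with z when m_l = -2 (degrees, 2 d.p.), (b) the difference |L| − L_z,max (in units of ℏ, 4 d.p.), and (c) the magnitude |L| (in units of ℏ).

For m_l = -2: cos θ = -2/√42, θ ≈ 107.98°.
|L| − L_z,max = (√42 − 6)ℏ ≈ 0.4807ℏ.
|L| = ℏ√(6·7) = √42 ℏ ≈ 6.481ℏ.

θ(m_l=-2) ≈ 107.98°; |L|−L_z,max ≈ 0.4807ℏ; |L| = √42 ℏ ≈ 6.481ℏ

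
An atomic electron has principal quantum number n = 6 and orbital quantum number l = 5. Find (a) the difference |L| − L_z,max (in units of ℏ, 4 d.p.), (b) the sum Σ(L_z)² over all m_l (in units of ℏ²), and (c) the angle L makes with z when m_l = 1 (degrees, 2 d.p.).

|L| − L_z,max = (√30 − 5)ℏ ≈ 0.4772ℏ.
Σ m_l² = 110, so Σ(L_z)² = 110 ℏ².
For m_l = 1: cos θ = 1/√30, θ ≈ 79.48°.

|L|−L_z,max ≈ 0.4772ℏ; Σ(L_z)² = 110 ℏ²; θ(m_l=1) ≈ 79.48°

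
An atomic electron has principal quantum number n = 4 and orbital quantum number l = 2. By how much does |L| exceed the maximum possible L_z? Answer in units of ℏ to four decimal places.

|L| − L_z,max ≈ 0.4495ℏ

|L| = √6 ℏ ≈ 2.4495ℏ, while L_z,max = lℏ = 2ℏ.
The difference is (√6 − 2)ℏ ≈ 0.4495ℏ.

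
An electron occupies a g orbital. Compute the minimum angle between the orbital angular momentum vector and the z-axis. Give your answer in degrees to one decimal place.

The letter g corresponds to l = 4.
|L| = ℏ√(l(l+1)) = 2√5 ℏ.
The smallest angle corresponds to the largest L_z, i.e. m_l = l = 4, giving L_z = 4ℏ.
cos θ_min = 4/√20, so θ_min ≈ 26.6°.

θ_min ≈ 26.6°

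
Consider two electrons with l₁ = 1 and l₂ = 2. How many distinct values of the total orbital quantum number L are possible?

3

The total orbital quantum number L ranges from |l₁ − l₂| to l₁ + l₂ in integer steps.
L ∈ {1, 2, 3}.
That is 3 values.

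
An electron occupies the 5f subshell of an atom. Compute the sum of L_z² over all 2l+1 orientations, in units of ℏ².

Σ(L_z)² = 28 ℏ²

5f means n = 5, l = 3.
The allowed m_l values are -3, -2, -1, 0, 1, 2, 3.
Summing m² from −3 to 3: Σ m_l² = 28.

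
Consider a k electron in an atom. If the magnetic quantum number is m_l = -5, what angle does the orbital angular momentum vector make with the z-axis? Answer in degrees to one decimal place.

θ ≈ 131.9°

The letter k corresponds to l = 7.
|L| = √(l(l+1)) ℏ = 2√14 ℏ.
L_z = m_l ℏ = −5ℏ.
cos θ = L_z/|L| = -5/√56, so θ ≈ 131.9°.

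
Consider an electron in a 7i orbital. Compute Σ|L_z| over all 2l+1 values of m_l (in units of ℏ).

7i means n = 7, l = 6.
The allowed m_l values are -6, -5, -4, -3, -2, -1, 0, 1, 2, 3, 4, 5, 6.
Σ|m_l| = l(l+1) = 42.

Σ|L_z| = 42 ℏ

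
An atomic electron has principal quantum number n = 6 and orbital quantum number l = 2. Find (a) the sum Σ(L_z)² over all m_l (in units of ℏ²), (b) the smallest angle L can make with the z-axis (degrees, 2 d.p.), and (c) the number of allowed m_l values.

Σ m_l² = 10, so Σ(L_z)² = 10 ℏ².
cos θ_min = 2/√6, so θ_min ≈ 35.26°.
There are 2l+1 = 5 values of m_l.

Σ(L_z)² = 10 ℏ²; θ_min ≈ 35.26°; 5 values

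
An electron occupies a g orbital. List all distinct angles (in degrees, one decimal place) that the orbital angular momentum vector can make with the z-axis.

For a g orbital, l = 4.
|L| = √(l(l+1)) ℏ = 2√5 ℏ.
cos θ = m_l/√20 for each m_l ∈ {-4, -3, -2, -1, 0, 1, 2, 3, 4}.

θ ∈ {26.6°, 47.9°, 63.4°, 77.1°, 90.0°, 102.9°, 116.6°, 132.1°, 153.4°}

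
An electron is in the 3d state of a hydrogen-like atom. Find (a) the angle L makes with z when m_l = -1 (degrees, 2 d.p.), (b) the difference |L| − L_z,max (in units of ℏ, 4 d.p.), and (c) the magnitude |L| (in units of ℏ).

θ(m_l=-1) ≈ 114.09°; |L|−L_z,max ≈ 0.4495ℏ; |L| = √6 ℏ ≈ 2.449ℏ

The 3d subshell has l = 2.
For m_l = -1: cos θ = -1/√6, θ ≈ 114.09°.
|L| − L_z,max = (√6 − 2)ℏ ≈ 0.4495ℏ.
|L| = ℏ√(2·3) = √6 ℏ ≈ 2.449ℏ.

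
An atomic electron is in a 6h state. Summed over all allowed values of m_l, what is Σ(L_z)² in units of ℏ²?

Σ(L_z)² = 110 ℏ²

The 6h subshell has l = 5.
m_l ∈ {-5, -4, -3, -2, -1, 0, 1, 2, 3, 4, 5}.
Summing m² from −5 to 5: Σ m_l² = 110.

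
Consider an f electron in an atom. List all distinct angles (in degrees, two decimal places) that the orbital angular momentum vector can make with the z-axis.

For an f orbital, l = 3.
|L| = √(l(l+1)) ℏ = 2√3 ℏ.
cos θ = m_l/√12 for each m_l ∈ {-3, -2, -1, 0, 1, 2, 3}.

θ ∈ {30.00°, 54.74°, 73.22°, 90.00°, 106.78°, 125.26°, 150.00°}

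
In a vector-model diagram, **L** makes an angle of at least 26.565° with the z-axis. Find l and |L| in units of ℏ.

l = 4, |L| = 2√5 ℏ ≈ 4.472ℏ

cos²θ_min = l/(l+1) = 0.8000.
Thus l = 0.8000/(1 − 0.8000) ≈ 4.
Then |L| = ℏ√(4·5) = 2√5 ℏ.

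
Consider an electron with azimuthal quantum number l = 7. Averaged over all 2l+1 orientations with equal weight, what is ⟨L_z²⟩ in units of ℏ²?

⟨L_z²⟩ = 18.67 ℏ²

m_l ∈ {-7, -6, -5, -4, -3, -2, -1, 0, 1, 2, 3, 4, 5, 6, 7}.
⟨L_z²⟩ = ℏ²·l(l+1)/3 = 18.67ℏ².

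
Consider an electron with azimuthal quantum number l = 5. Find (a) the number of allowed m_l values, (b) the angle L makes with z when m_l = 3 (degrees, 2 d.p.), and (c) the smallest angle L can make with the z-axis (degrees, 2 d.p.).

There are 2l+1 = 11 values of m_l.
For m_l = 3: cos θ = 3/√30, θ ≈ 56.79°.
cos θ_min = 5/√30, so θ_min ≈ 24.09°.

11 values; θ(m_l=3) ≈ 56.79°; θ_min ≈ 24.09°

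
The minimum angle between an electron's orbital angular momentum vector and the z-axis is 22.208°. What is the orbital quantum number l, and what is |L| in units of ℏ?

cos²θ_min = l/(l+1) = 0.8571.
l = cos²θ/sin²θ ≈ 6.
Then |L| = ℏ√(6·7) = √42 ℏ.

l = 6, |L| = √42 ℏ ≈ 6.481ℏ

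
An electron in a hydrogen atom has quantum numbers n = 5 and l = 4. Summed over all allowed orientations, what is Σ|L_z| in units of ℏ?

The allowed m_l values are -4, -3, -2, -1, 0, 1, 2, 3, 4.
Σ|m_l| = 2(1+2+…+4) = 20.

Σ|L_z| = 20 ℏ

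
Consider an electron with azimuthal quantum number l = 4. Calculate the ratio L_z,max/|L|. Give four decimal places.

|L| = 2√5 ℏ ≈ 4.4721ℏ, while L_z,max = lℏ = 4ℏ.
L_z,max/|L| = 4/√20 = 0.8944.

L_z,max/|L| = 0.8944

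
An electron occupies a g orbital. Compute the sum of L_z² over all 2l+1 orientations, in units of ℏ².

Σ(L_z)² = 60 ℏ²

The letter g corresponds to l = 4.
m_l ∈ {-4, -3, -2, -1, 0, 1, 2, 3, 4}.
Σ m_l² = l(l+1)(2l+1)/3 = 4·5·9/3 = 60.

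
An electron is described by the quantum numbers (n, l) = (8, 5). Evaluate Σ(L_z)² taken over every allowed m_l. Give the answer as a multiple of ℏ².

Σ(L_z)² = 110 ℏ²

m_l runs from −5 to 5, i.e. {-5, -4, -3, -2, -1, 0, 1, 2, 3, 4, 5}.
Σ m_l² = l(l+1)(2l+1)/3 = 5·6·11/3 = 110.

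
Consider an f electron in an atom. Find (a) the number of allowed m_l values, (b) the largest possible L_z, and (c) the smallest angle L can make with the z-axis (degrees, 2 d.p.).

7 values; L_z,max = 3ℏ; θ_min ≈ 30.00°

For an f orbital, l = 3.
There are 2l+1 = 7 values of m_l.
L_z,max = lℏ = 3ℏ.
cos θ_min = 3/√12, so θ_min ≈ 30.00°.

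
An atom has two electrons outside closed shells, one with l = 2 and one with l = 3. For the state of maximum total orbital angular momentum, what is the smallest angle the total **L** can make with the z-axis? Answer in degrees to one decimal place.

θ_min ≈ 24.1°

The total orbital quantum number L ranges from |l₁ − l₂| to l₁ + l₂ in integer steps.
So L can be 1, 2, 3, 4, 5.
The maximum is L = 5, with |L_tot| = ℏ√(5·6) = √30 ℏ.
The minimum angle with z is arccos(5/√30) ≈ 24.1°.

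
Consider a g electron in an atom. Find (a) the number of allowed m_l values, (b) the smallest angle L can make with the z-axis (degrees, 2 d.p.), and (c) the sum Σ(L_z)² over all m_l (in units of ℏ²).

The letter g corresponds to l = 4.
There are 2l+1 = 9 values of m_l.
cos θ_min = 4/√20, so θ_min ≈ 26.57°.
Σ m_l² = 60, so Σ(L_z)² = 60 ℏ².

9 values; θ_min ≈ 26.57°; Σ(L_z)² = 60 ℏ²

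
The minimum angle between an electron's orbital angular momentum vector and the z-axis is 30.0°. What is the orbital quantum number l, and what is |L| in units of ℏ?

cos²θ_min = l/(l+1) = 0.7500.
l = cos²θ/sin²θ ≈ 3.
Then |L| = ℏ√(3·4) = 2√3 ℏ.

l = 3, |L| = 2√3 ℏ ≈ 3.464ℏ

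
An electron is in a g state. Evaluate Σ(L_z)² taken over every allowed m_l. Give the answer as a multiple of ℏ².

A g state has l = 4.
m_l runs from −4 to 4, i.e. {-4, -3, -2, -1, 0, 1, 2, 3, 4}.
Σ m_l² = l(l+1)(2l+1)/3 = 4·5·9/3 = 60.

Σ(L_z)² = 60 ℏ²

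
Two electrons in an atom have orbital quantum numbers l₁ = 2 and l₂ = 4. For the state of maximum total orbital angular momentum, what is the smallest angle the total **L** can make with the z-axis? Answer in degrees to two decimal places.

θ_min ≈ 22.21°

By the triangle rule, |l₁ − l₂| ≤ L ≤ l₁ + l₂.
Allowed values: L = 2, 3, 4, 5, 6.
The maximum is L = 6, with |L_tot| = ℏ√(6·7) = √42 ℏ.
The minimum angle with z is arccos(6/√42) ≈ 22.21°.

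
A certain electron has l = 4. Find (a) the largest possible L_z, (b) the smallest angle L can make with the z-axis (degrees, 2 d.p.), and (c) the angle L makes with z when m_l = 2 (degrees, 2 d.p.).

L_z,max = 4ℏ; θ_min ≈ 26.57°; θ(m_l=2) ≈ 63.43°

L_z,max = lℏ = 4ℏ.
cos θ_min = 4/√20, so θ_min ≈ 26.57°.
For m_l = 2: cos θ = 2/√20, θ ≈ 63.43°.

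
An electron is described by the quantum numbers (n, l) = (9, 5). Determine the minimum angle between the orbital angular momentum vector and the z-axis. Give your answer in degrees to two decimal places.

θ_min ≈ 24.09°

|L|² = l(l+1)ℏ² = 30ℏ², so |L| = √30 ℏ.
The smallest angle corresponds to the largest L_z, i.e. m_l = l = 5, giving L_z = 5ℏ.
cos θ_min = 5/√30, so θ_min ≈ 24.09°.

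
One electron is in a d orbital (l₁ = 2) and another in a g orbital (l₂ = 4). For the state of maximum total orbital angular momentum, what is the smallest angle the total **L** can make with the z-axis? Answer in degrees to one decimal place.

θ_min ≈ 22.2°

The total orbital quantum number L ranges from |l₁ − l₂| to l₁ + l₂ in integer steps.
Allowed values: L = 2, 3, 4, 5, 6.
The maximum is L = 6, with |L_tot| = ℏ√(6·7) = √42 ℏ.
The minimum angle with z is arccos(6/√42) ≈ 22.2°.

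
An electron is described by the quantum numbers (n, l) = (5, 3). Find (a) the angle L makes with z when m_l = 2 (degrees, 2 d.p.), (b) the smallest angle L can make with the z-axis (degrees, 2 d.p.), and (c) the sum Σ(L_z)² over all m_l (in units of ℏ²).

For m_l = 2: cos θ = 2/√12, θ ≈ 54.74°.
cos θ_min = 3/√12, so θ_min ≈ 30.00°.
Σ m_l² = 28, so Σ(L_z)² = 28 ℏ².

θ(m_l=2) ≈ 54.74°; θ_min ≈ 30.00°; Σ(L_z)² = 28 ℏ²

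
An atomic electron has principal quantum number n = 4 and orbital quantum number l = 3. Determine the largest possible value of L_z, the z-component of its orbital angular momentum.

L_z,max = 3ℏ

L_z = m_l ℏ with m_l ∈ {−3, …, 3}; the maximum is m_l = 3.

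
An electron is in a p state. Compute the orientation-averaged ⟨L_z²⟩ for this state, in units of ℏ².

⟨L_z²⟩ = 0.6667 ℏ²

A p state has l = 1.
The allowed m_l values are -1, 0, 1.
⟨L_z²⟩ = ℏ²·(Σ m_l²)/(2l+1) = ℏ²·2/3 = 0.6667ℏ².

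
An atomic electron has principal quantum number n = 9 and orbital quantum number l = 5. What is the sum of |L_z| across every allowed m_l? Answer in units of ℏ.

m_l runs from −5 to 5, i.e. {-5, -4, -3, -2, -1, 0, 1, 2, 3, 4, 5}.
Σ|m_l| = l(l+1) = 30.

Σ|L_z| = 30 ℏ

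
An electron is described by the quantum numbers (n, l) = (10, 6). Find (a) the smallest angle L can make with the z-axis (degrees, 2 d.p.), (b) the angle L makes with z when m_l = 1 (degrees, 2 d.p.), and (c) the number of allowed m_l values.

θ_min ≈ 22.21°; θ(m_l=1) ≈ 81.12°; 13 values

cos θ_min = 6/√42, so θ_min ≈ 22.21°.
For m_l = 1: cos θ = 1/√42, θ ≈ 81.12°.
There are 2l+1 = 13 values of m_l.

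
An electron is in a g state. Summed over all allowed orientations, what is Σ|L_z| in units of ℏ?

Σ|L_z| = 20 ℏ

For a g orbital, l = 4.
The allowed m_l values are -4, -3, -2, -1, 0, 1, 2, 3, 4.
Σ|m_l| = 2(1+2+…+4) = 20.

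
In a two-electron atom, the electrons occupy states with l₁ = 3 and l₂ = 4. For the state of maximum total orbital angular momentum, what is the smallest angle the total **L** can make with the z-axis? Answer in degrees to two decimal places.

θ_min ≈ 20.70°

Angular momentum addition gives L = |l₁ − l₂|, …, l₁ + l₂.
Allowed values: L = 1, 2, 3, 4, 5, 6, 7.
The maximum is L = 7, with |L_tot| = ℏ√(7·8) = 2√14 ℏ.
The minimum angle with z is arccos(7/√56) ≈ 20.70°.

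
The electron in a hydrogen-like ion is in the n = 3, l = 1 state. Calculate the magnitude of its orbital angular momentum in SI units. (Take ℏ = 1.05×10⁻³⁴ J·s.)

|L| = 1.48×10⁻³⁴ J·s

|L| = ℏ√(l(l+1)) = ℏ√(1·2) = √2 ℏ
Numerically, |L| = 1.414 × (1.05×10⁻³⁴ J·s) = 1.48×10⁻³⁴ J·s.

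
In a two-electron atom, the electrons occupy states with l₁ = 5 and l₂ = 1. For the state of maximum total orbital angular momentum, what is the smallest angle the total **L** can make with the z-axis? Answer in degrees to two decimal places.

By the triangle rule, |l₁ − l₂| ≤ L ≤ l₁ + l₂.
Allowed values: L = 4, 5, 6.
The maximum is L = 6, with |L_tot| = ℏ√(6·7) = √42 ℏ.
The minimum angle with z is arccos(6/√42) ≈ 22.21°.

θ_min ≈ 22.21°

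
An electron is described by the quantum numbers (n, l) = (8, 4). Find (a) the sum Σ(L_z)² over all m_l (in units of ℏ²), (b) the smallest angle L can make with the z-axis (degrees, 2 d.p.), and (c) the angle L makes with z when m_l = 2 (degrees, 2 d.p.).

Σ m_l² = 60, so Σ(L_z)² = 60 ℏ².
cos θ_min = 4/√20, so θ_min ≈ 26.57°.
For m_l = 2: cos θ = 2/√20, θ ≈ 63.43°.

Σ(L_z)² = 60 ℏ²; θ_min ≈ 26.57°; θ(m_l=2) ≈ 63.43°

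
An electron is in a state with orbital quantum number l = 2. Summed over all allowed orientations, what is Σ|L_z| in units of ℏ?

The allowed m_l values are -2, -1, 0, 1, 2.
Σ|m_l| = 2(1+2+…+2) = 6.

Σ|L_z| = 6 ℏ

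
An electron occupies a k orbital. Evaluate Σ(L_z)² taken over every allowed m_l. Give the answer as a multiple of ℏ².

For a k orbital, l = 7.
The allowed m_l values are -7, -6, -5, -4, -3, -2, -1, 0, 1, 2, 3, 4, 5, 6, 7.
Summing m² from −7 to 7: Σ m_l² = 280.

Σ(L_z)² = 280 ℏ²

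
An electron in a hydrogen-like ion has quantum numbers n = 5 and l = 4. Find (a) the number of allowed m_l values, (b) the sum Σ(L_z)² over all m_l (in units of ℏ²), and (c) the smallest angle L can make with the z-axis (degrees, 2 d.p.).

9 values; Σ(L_z)² = 60 ℏ²; θ_min ≈ 26.57°

There are 2l+1 = 9 values of m_l.
Σ m_l² = 60, so Σ(L_z)² = 60 ℏ².
cos θ_min = 4/√20, so θ_min ≈ 26.57°.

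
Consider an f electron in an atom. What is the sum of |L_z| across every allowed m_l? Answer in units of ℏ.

Σ|L_z| = 12 ℏ

An f state has l = 3.
m_l ∈ {-3, -2, -1, 0, 1, 2, 3}.
Σ|m_l| = 2·3(3+1)/2 = 12.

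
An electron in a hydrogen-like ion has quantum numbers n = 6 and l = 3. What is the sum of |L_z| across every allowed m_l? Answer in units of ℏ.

m_l ∈ {-3, -2, -1, 0, 1, 2, 3}.
Σ|m_l| = l(l+1) = 12.

Σ|L_z| = 12 ℏ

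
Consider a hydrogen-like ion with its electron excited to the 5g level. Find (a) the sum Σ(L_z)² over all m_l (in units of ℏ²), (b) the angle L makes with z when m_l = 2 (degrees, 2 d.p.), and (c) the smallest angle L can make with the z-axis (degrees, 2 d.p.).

Σ(L_z)² = 60 ℏ²; θ(m_l=2) ≈ 63.43°; θ_min ≈ 26.57°

The 5g level has l = 4.
Σ m_l² = 60, so Σ(L_z)² = 60 ℏ².
For m_l = 2: cos θ = 2/√20, θ ≈ 63.43°.
cos θ_min = 4/√20, so θ_min ≈ 26.57°.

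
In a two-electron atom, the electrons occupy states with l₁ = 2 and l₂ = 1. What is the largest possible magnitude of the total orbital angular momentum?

The total orbital quantum number L ranges from |l₁ − l₂| to l₁ + l₂ in integer steps.
So L can be 1, 2, 3.
The largest magnitude corresponds to L = 3: |L_tot| = ℏ√(3·4) = 2√3 ℏ.

|L_tot|_max = 2√3 ℏ ≈ 3.464ℏ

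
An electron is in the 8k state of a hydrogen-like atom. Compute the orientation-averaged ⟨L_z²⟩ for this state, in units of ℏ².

The 8k subshell has l = 7.
m_l runs from −7 to 7, i.e. {-7, -6, -5, -4, -3, -2, -1, 0, 1, 2, 3, 4, 5, 6, 7}.
⟨L_z²⟩ = ℏ²·l(l+1)/3 = 18.67ℏ².

⟨L_z²⟩ = 18.67 ℏ²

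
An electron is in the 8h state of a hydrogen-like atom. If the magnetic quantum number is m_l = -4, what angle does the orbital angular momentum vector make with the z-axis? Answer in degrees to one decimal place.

8h means n = 8, l = 5.
|L|² = l(l+1)ℏ² = 30ℏ², so |L| = √30 ℏ.
L_z = m_l ℏ = −4ℏ.
cos θ = L_z/|L| = -4/√30, so θ ≈ 136.9°.

θ ≈ 136.9°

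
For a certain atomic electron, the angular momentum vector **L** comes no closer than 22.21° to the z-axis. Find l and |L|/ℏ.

cos θ_min = l/√(l(l+1)) = √(l/(l+1)), so l/(l+1) = cos²(22.21°) = 0.8571.
l = cos²θ/sin²θ ≈ 6.
Then |L| = ℏ√(6·7) = √42 ℏ.

l = 6, |L| = √42 ℏ ≈ 6.481ℏ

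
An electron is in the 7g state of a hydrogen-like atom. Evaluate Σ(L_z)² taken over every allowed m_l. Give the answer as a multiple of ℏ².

Σ(L_z)² = 60 ℏ²

For 7g, l = 4.
m_l runs from −4 to 4, i.e. {-4, -3, -2, -1, 0, 1, 2, 3, 4}.
Σ m_l² = l(l+1)(2l+1)/3 = 4·5·9/3 = 60.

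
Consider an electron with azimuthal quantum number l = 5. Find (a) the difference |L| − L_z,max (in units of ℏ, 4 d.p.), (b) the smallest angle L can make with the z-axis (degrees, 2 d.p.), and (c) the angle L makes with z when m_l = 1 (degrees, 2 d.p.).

|L|−L_z,max ≈ 0.4772ℏ; θ_min ≈ 24.09°; θ(m_l=1) ≈ 79.48°

|L| − L_z,max = (√30 − 5)ℏ ≈ 0.4772ℏ.
cos θ_min = 5/√30, so θ_min ≈ 24.09°.
For m_l = 1: cos θ = 1/√30, θ ≈ 79.48°.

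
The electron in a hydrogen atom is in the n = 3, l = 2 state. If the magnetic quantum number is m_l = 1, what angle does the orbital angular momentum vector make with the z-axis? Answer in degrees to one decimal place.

|L| = √(l(l+1)) ℏ = √6 ℏ.
L_z = m_l ℏ = 1ℏ.
cos θ = L_z/|L| = 1/√6, so θ ≈ 65.9°.

θ ≈ 65.9°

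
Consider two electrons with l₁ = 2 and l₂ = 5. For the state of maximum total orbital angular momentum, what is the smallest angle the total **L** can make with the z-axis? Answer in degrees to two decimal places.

L runs from |2 − 5| = 3 to 2 + 5 = 7.
So L can be 3, 4, 5, 6, 7.
The maximum is L = 7, with |L_tot| = ℏ√(7·8) = 2√14 ℏ.
The minimum angle with z is arccos(7/√56) ≈ 20.70°.

θ_min ≈ 20.70°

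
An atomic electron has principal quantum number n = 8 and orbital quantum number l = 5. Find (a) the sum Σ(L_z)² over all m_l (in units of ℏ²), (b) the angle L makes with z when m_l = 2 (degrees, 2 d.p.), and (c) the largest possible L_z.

Σ(L_z)² = 110 ℏ²; θ(m_l=2) ≈ 68.58°; L_z,max = 5ℏ

Σ m_l² = 110, so Σ(L_z)² = 110 ℏ².
For m_l = 2: cos θ = 2/√30, θ ≈ 68.58°.
L_z,max = lℏ = 5ℏ.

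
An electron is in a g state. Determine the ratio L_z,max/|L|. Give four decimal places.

L_z,max/|L| = 0.8944

The letter g corresponds to l = 4.
|L| = 2√5 ℏ ≈ 4.4721ℏ, while L_z,max = lℏ = 4ℏ.
L_z,max/|L| = 4/√20 = 0.8944.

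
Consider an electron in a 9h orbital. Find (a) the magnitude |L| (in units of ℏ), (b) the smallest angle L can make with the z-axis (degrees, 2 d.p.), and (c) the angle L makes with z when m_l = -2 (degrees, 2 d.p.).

For 9h, l = 5.
|L| = ℏ√(5·6) = √30 ℏ ≈ 5.477ℏ.
cos θ_min = 5/√30, so θ_min ≈ 24.09°.
For m_l = -2: cos θ = -2/√30, θ ≈ 111.42°.

|L| = √30 ℏ ≈ 5.477ℏ; θ_min ≈ 24.09°; θ(m_l=-2) ≈ 111.42°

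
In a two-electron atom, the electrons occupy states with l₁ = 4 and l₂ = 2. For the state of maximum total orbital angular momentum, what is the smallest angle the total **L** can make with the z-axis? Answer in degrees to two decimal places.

θ_min ≈ 22.21°

The total orbital quantum number L ranges from |l₁ − l₂| to l₁ + l₂ in integer steps.
L ∈ {2, 3, 4, 5, 6}.
The maximum is L = 6, with |L_tot| = ℏ√(6·7) = √42 ℏ.
The minimum angle with z is arccos(6/√42) ≈ 22.21°.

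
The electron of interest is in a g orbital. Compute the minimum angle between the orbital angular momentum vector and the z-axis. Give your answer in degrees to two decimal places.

θ_min ≈ 26.57°

For a g orbital, l = 4.
|L| = √(l(l+1)) ℏ = 2√5 ℏ.
The smallest angle corresponds to the largest L_z, i.e. m_l = l = 4, giving L_z = 4ℏ.
cos θ_min = 4/√20, so θ_min ≈ 26.57°.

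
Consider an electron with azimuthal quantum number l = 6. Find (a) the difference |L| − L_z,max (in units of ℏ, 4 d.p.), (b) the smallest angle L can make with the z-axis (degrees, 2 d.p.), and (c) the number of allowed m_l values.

|L|−L_z,max ≈ 0.4807ℏ; θ_min ≈ 22.21°; 13 values

|L| − L_z,max = (√42 − 6)ℏ ≈ 0.4807ℏ.
cos θ_min = 6/√42, so θ_min ≈ 22.21°.
There are 2l+1 = 13 values of m_l.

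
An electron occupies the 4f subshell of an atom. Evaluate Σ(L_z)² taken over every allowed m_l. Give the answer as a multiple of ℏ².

Σ(L_z)² = 28 ℏ²

4f means n = 4, l = 3.
The allowed m_l values are -3, -2, -1, 0, 1, 2, 3.
Summing m² from −3 to 3: Σ m_l² = 28.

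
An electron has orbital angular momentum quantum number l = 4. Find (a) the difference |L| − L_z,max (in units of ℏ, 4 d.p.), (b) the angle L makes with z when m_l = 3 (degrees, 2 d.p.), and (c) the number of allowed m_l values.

|L| − L_z,max = (2√5 − 4)ℏ ≈ 0.4721ℏ.
For m_l = 3: cos θ = 3/√20, θ ≈ 47.87°.
There are 2l+1 = 9 values of m_l.

|L|−L_z,max ≈ 0.4721ℏ; θ(m_l=3) ≈ 47.87°; 9 values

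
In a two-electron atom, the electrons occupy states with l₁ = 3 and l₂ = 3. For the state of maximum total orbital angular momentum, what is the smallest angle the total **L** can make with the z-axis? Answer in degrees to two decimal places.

θ_min ≈ 22.21°

The total orbital quantum number L ranges from |l₁ − l₂| to l₁ + l₂ in integer steps.
L ∈ {0, 1, 2, 3, 4, 5, 6}.
The maximum is L = 6, with |L_tot| = ℏ√(6·7) = √42 ℏ.
The minimum angle with z is arccos(6/√42) ≈ 22.21°.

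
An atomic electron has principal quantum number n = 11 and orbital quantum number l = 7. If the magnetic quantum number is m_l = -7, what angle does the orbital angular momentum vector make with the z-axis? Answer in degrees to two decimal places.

|L| = √(l(l+1)) ℏ = 2√14 ℏ.
L_z = m_l ℏ = −7ℏ.
cos θ = L_z/|L| = -7/√56, so θ ≈ 159.30°.

θ ≈ 159.30°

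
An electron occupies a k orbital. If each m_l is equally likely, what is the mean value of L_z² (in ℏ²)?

⟨L_z²⟩ = 18.67 ℏ²

The letter k corresponds to l = 7.
The allowed m_l values are -7, -6, -5, -4, -3, -2, -1, 0, 1, 2, 3, 4, 5, 6, 7.
⟨L_z²⟩ = ℏ²·(Σ m_l²)/(2l+1) = ℏ²·280/15 = 18.67ℏ².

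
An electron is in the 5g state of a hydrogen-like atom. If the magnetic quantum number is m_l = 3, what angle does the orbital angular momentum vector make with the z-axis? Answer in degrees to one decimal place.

5g means n = 5, l = 4.
|L|² = l(l+1)ℏ² = 20ℏ², so |L| = 2√5 ℏ.
L_z = m_l ℏ = 3ℏ.
cos θ = L_z/|L| = 3/√20, so θ ≈ 47.9°.

θ ≈ 47.9°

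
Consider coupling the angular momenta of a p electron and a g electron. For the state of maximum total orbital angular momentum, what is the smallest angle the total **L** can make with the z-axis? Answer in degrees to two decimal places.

θ_min ≈ 24.09°

L runs from |1 − 4| = 3 to 1 + 4 = 5.
So L can be 3, 4, 5.
The maximum is L = 5, with |L_tot| = ℏ√(5·6) = √30 ℏ.
The minimum angle with z is arccos(5/√30) ≈ 24.09°.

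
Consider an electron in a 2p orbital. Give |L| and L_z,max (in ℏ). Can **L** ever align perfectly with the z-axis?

No: L_z,max = 1ℏ < |L| = √2 ℏ ≈ 1.414ℏ

2p means n = 2, l = 1.
|L| = √2 ℏ ≈ 1.4142ℏ, while L_z,max = lℏ = 1ℏ.
Since |L| > L_z,max, the vector can never point exactly along z; the closest it comes is θ_min = arccos(1/√2) ≈ 45.0°.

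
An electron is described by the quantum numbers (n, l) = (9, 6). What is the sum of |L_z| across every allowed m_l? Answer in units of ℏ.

The allowed m_l values are -6, -5, -4, -3, -2, -1, 0, 1, 2, 3, 4, 5, 6.
Σ|m_l| = l(l+1) = 42.

Σ|L_z| = 42 ℏ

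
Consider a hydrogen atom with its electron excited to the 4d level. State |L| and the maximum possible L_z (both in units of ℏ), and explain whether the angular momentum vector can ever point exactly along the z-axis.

The 4d level has l = 2.
|L| = √6 ℏ ≈ 2.4495ℏ, while L_z,max = lℏ = 2ℏ.
Since |L| > L_z,max, the vector can never point exactly along z; the closest it comes is θ_min = arccos(2/√6) ≈ 35.3°.

No: L_z,max = 2ℏ < |L| = √6 ℏ ≈ 2.449ℏ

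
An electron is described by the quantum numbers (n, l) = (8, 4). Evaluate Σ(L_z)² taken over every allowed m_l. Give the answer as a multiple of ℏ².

The allowed m_l values are -4, -3, -2, -1, 0, 1, 2, 3, 4.
Summing m² from −4 to 4: Σ m_l² = 60.

Σ(L_z)² = 60 ℏ²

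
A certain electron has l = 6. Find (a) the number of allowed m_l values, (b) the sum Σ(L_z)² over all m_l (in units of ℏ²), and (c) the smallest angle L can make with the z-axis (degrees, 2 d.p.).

13 values; Σ(L_z)² = 182 ℏ²; θ_min ≈ 22.21°

There are 2l+1 = 13 values of m_l.
Σ m_l² = 182, so Σ(L_z)² = 182 ℏ².
cos θ_min = 6/√42, so θ_min ≈ 22.21°.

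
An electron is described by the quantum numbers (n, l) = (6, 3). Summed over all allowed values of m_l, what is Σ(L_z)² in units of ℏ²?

m_l ∈ {-3, -2, -1, 0, 1, 2, 3}.
Summing m² from −3 to 3: Σ m_l² = 28.

Σ(L_z)² = 28 ℏ²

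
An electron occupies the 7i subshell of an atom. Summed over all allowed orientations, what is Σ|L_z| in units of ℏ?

For 7i, l = 6.
m_l runs from −6 to 6, i.e. {-6, -5, -4, -3, -2, -1, 0, 1, 2, 3, 4, 5, 6}.
Σ|m_l| = l(l+1) = 42.

Σ|L_z| = 42 ℏ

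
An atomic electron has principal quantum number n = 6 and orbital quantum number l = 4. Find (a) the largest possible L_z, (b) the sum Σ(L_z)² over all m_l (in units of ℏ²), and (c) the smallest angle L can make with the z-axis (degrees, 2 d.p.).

L_z,max = lℏ = 4ℏ.
Σ m_l² = 60, so Σ(L_z)² = 60 ℏ².
cos θ_min = 4/√20, so θ_min ≈ 26.57°.

L_z,max = 4ℏ; Σ(L_z)² = 60 ℏ²; θ_min ≈ 26.57°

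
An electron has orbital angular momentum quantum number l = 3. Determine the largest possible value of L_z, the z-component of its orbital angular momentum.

L_z,max = 3ℏ

L_z = m_l ℏ with m_l ∈ {−3, …, 3}; the maximum is m_l = 3.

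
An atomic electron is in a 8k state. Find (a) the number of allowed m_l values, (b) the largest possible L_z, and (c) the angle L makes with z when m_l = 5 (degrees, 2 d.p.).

8k means n = 8, l = 7.
There are 2l+1 = 15 values of m_l.
L_z,max = lℏ = 7ℏ.
For m_l = 5: cos θ = 5/√56, θ ≈ 48.08°.

15 values; L_z,max = 7ℏ; θ(m_l=5) ≈ 48.08°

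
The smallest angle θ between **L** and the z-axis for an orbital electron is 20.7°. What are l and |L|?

cos²θ_min = l/(l+1) = 0.8751.
Thus l = 0.8751/(1 − 0.8751) ≈ 7.
Then |L| = ℏ√(7·8) = 2√14 ℏ.

l = 7, |L| = 2√14 ℏ ≈ 7.483ℏ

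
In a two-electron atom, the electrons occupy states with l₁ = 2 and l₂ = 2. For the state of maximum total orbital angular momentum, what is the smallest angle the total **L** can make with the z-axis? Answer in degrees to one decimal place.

Angular momentum addition gives L = |l₁ − l₂|, …, l₁ + l₂.
Allowed values: L = 0, 1, 2, 3, 4.
The maximum is L = 4, with |L_tot| = ℏ√(4·5) = 2√5 ℏ.
The minimum angle with z is arccos(4/√20) ≈ 26.6°.

θ_min ≈ 26.6°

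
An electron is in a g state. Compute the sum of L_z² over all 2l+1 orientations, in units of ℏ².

Σ(L_z)² = 60 ℏ²

For a g orbital, l = 4.
The allowed m_l values are -4, -3, -2, -1, 0, 1, 2, 3, 4.
Σ m_l² = 2·(1 + 4 + 9 + 16) = 60.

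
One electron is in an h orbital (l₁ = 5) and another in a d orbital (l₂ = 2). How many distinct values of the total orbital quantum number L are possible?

L runs from |5 − 2| = 3 to 5 + 2 = 7.
So L can be 3, 4, 5, 6, 7.
That is 5 values.

5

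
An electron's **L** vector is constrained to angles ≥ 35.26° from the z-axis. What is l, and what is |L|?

cos θ_min = l/√(l(l+1)) = √(l/(l+1)), so l/(l+1) = cos²(35.26°) = 0.6667.
l = cos²θ/sin²θ ≈ 2.
Then |L| = ℏ√(2·3) = √6 ℏ.

l = 2, |L| = √6 ℏ ≈ 2.449ℏ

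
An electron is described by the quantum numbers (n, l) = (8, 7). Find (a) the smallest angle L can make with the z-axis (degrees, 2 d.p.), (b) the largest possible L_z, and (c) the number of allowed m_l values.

θ_min ≈ 20.70°; L_z,max = 7ℏ; 15 values

cos θ_min = 7/√56, so θ_min ≈ 20.70°.
L_z,max = lℏ = 7ℏ.
There are 2l+1 = 15 values of m_l.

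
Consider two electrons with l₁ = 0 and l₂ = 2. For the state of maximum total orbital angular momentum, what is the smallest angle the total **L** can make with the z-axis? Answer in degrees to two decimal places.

L runs from |0 − 2| = 2 to 0 + 2 = 2.
Allowed values: L = 2.
The maximum is L = 2, with |L_tot| = ℏ√(2·3) = √6 ℏ.
The minimum angle with z is arccos(2/√6) ≈ 35.26°.

θ_min ≈ 35.26°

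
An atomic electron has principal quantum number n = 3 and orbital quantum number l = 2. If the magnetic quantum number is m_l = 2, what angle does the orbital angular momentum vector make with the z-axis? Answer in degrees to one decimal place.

|L| = ℏ√(l(l+1)) = √6 ℏ.
L_z = m_l ℏ = 2ℏ.
cos θ = L_z/|L| = 2/√6, so θ ≈ 35.3°.

θ ≈ 35.3°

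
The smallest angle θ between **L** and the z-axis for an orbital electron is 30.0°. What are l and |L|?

l = 3, |L| = 2√3 ℏ ≈ 3.464ℏ

cos²θ_min = l/(l+1) = 0.7500.
Thus l = 0.7500/(1 − 0.7500) ≈ 3.
Then |L| = ℏ√(3·4) = 2√3 ℏ.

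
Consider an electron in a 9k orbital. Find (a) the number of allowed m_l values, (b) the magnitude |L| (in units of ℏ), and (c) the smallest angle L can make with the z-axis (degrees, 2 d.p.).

For 9k, l = 7.
There are 2l+1 = 15 values of m_l.
|L| = ℏ√(7·8) = 2√14 ℏ ≈ 7.483ℏ.
cos θ_min = 7/√56, so θ_min ≈ 20.70°.

15 values; |L| = 2√14 ℏ ≈ 7.483ℏ; θ_min ≈ 20.70°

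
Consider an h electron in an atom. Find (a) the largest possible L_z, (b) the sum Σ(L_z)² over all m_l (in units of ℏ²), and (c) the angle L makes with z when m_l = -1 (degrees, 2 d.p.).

An h state has l = 5.
L_z,max = lℏ = 5ℏ.
Σ m_l² = 110, so Σ(L_z)² = 110 ℏ².
For m_l = -1: cos θ = -1/√30, θ ≈ 100.52°.

L_z,max = 5ℏ; Σ(L_z)² = 110 ℏ²; θ(m_l=-1) ≈ 100.52°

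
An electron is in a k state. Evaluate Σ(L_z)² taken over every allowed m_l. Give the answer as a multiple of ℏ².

A k state has l = 7.
m_l runs from −7 to 7, i.e. {-7, -6, -5, -4, -3, -2, -1, 0, 1, 2, 3, 4, 5, 6, 7}.
Σ m_l² = 2·(1 + 4 + 9 + 16 + 25 + 36 + 49) = 280.

Σ(L_z)² = 280 ℏ²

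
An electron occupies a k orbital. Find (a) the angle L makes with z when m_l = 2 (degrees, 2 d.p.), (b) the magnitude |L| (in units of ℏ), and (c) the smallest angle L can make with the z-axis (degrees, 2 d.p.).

For a k orbital, l = 7.
For m_l = 2: cos θ = 2/√56, θ ≈ 74.50°.
|L| = ℏ√(7·8) = 2√14 ℏ ≈ 7.483ℏ.
cos θ_min = 7/√56, so θ_min ≈ 20.70°.

θ(m_l=2) ≈ 74.50°; |L| = 2√14 ℏ ≈ 7.483ℏ; θ_min ≈ 20.70°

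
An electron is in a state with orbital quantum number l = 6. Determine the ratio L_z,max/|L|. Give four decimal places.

L_z,max/|L| = 0.9258

|L| = √42 ℏ ≈ 6.4807ℏ, while L_z,max = lℏ = 6ℏ.
L_z,max/|L| = 6/√42 = 0.9258.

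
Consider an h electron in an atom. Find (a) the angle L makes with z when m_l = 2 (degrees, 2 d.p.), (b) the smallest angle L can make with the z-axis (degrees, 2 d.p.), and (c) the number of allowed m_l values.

θ(m_l=2) ≈ 68.58°; θ_min ≈ 24.09°; 11 values

An h state has l = 5.
For m_l = 2: cos θ = 2/√30, θ ≈ 68.58°.
cos θ_min = 5/√30, so θ_min ≈ 24.09°.
There are 2l+1 = 11 values of m_l.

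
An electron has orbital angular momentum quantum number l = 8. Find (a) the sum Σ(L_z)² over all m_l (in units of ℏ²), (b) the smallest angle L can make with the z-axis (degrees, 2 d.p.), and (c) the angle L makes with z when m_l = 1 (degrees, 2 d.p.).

Σ(L_z)² = 408 ℏ²; θ_min ≈ 19.47°; θ(m_l=1) ≈ 83.23°

Σ m_l² = 408, so Σ(L_z)² = 408 ℏ².
cos θ_min = 8/√72, so θ_min ≈ 19.47°.
For m_l = 1: cos θ = 1/√72, θ ≈ 83.23°.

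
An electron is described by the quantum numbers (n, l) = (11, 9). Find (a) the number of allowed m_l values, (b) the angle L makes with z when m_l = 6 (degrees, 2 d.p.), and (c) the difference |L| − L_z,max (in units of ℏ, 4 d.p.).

There are 2l+1 = 19 values of m_l.
For m_l = 6: cos θ = 6/√90, θ ≈ 50.77°.
|L| − L_z,max = (3√10 − 9)ℏ ≈ 0.4868ℏ.

19 values; θ(m_l=6) ≈ 50.77°; |L|−L_z,max ≈ 0.4868ℏ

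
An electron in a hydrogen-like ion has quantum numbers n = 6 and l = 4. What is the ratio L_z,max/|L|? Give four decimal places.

L_z,max/|L| = 0.8944

|L| = 2√5 ℏ ≈ 4.4721ℏ, while L_z,max = lℏ = 4ℏ.
L_z,max/|L| = 4/√20 = 0.8944.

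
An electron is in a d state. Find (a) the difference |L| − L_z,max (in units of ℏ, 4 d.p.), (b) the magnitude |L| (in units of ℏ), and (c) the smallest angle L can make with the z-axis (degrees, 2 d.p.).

|L|−L_z,max ≈ 0.4495ℏ; |L| = √6 ℏ ≈ 2.449ℏ; θ_min ≈ 35.26°

A d state has l = 2.
|L| − L_z,max = (√6 − 2)ℏ ≈ 0.4495ℏ.
|L| = ℏ√(2·3) = √6 ℏ ≈ 2.449ℏ.
cos θ_min = 2/√6, so θ_min ≈ 35.26°.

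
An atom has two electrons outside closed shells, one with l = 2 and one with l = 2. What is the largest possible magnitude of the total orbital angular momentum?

The total orbital quantum number L ranges from |l₁ − l₂| to l₁ + l₂ in integer steps.
L ∈ {0, 1, 2, 3, 4}.
The largest magnitude corresponds to L = 4: |L_tot| = ℏ√(4·5) = 2√5 ℏ.

|L_tot|_max = 2√5 ℏ ≈ 4.472ℏ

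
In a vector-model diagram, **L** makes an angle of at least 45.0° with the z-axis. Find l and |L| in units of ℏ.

cos²θ_min = l/(l+1) = 0.5000.
Thus l = 0.5000/(1 − 0.5000) ≈ 1.
Then |L| = ℏ√(1·2) = √2 ℏ.

l = 1, |L| = √2 ℏ ≈ 1.414ℏ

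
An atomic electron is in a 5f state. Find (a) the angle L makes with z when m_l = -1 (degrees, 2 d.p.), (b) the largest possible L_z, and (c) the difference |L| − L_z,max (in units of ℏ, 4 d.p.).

θ(m_l=-1) ≈ 106.78°; L_z,max = 3ℏ; |L|−L_z,max ≈ 0.4641ℏ

The 5f subshell has l = 3.
For m_l = -1: cos θ = -1/√12, θ ≈ 106.78°.
L_z,max = lℏ = 3ℏ.
|L| − L_z,max = (2√3 − 3)ℏ ≈ 0.4641ℏ.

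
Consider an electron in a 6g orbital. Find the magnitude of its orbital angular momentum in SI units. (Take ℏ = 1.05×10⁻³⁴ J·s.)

|L| = 4.70×10⁻³⁴ J·s

The 6g subshell has l = 4.
|L| = ℏ√(l(l+1)) = ℏ√(4·5) = 2√5 ℏ
Numerically, |L| = 4.472 × (1.05×10⁻³⁴ J·s) = 4.70×10⁻³⁴ J·s.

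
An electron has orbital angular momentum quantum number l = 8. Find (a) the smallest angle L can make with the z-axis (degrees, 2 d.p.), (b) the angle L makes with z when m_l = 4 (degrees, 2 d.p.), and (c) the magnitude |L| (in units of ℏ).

cos θ_min = 8/√72, so θ_min ≈ 19.47°.
For m_l = 4: cos θ = 4/√72, θ ≈ 61.87°.
|L| = ℏ√(8·9) = 6√2 ℏ ≈ 8.485ℏ.

θ_min ≈ 19.47°; θ(m_l=4) ≈ 61.87°; |L| = 6√2 ℏ ≈ 8.485ℏ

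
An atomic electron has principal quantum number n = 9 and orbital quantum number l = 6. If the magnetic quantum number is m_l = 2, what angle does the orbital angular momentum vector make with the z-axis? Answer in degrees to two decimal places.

|L| = ℏ√(l(l+1)) = √42 ℏ.
L_z = m_l ℏ = 2ℏ.
cos θ = L_z/|L| = 2/√42, so θ ≈ 72.02°.

θ ≈ 72.02°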